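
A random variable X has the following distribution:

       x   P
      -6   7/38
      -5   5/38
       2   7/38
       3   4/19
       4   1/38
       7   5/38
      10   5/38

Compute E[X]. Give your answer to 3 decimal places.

E[X] = (7/38)·(-6) + (5/38)·(-5) + (7/38)·2 + (4/19)·3 + (1/38)·4 + (5/38)·7 + (5/38)·10
     = 30/19 ≈ 1.579

1.579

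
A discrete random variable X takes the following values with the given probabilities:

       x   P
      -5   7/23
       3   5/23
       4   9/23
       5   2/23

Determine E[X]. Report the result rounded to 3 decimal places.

E[X] = (7/23)·(-5) + (5/23)·3 + (9/23)·4 + (2/23)·5
     = 26/23 ≈ 1.130

1.130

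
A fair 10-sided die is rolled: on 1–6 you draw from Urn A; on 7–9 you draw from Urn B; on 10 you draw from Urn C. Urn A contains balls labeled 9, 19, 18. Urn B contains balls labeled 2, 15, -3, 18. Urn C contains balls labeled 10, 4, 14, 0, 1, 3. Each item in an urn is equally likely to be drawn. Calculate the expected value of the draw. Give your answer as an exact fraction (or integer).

E[X | Urn A] = (9 + 19 + 18)/3 = 46/3
E[X | Urn B] = (2 + 15 − 3 + 18)/4 = 8
E[X | Urn C] = (10 + 4 + 14 + 0 + 1 + 3)/6 = 16/3
E[X] = (3/5)·46/3 + (3/10)·8 + (1/10)·16/3 = 182/15

182/15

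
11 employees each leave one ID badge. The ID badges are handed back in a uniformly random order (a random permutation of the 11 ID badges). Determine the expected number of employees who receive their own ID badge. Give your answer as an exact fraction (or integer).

Let Xᵢ = 1 if person i gets their own ID badge. For each i, P(Xᵢ=1) = 1/11.
By linearity of expectation, E[X₁+…+X_11] = 11·(1/11) = 1.

1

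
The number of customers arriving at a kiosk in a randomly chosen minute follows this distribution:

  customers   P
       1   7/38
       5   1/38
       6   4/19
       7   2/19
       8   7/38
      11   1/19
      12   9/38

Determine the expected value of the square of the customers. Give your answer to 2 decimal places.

E[X²] = (7/38)·1 + (1/38)·25 + (4/19)·36 + (2/19)·49 + (7/38)·64 + (1/19)·121 + (9/38)·144
     = 1251/19 ≈ 65.84

65.84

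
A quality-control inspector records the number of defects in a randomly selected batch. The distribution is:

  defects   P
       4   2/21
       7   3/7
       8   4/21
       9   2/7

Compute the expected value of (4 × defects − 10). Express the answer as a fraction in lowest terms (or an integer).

E[4x-10] = (2/21)·6 + (3/7)·18 + (4/21)·22 + (2/7)·26
     = 418/21

418/21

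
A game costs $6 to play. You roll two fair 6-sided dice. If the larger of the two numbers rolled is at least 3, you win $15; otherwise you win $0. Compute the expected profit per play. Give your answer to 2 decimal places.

E[payout] = (1/9)·0 + (8/9)·15 = 40/3
Expected profit = 40/3 − 6 = 22/3 ≈ $7.33

$7.33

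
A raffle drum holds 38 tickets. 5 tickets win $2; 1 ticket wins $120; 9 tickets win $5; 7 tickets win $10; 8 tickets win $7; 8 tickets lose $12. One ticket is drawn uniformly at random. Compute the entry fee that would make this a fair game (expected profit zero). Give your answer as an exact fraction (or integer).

205/38 dollars

E[payout] = (5/38)·2 + (1/38)·120 + (9/38)·5 + (7/38)·10 + (8/38)·7 + (8/38)·(-12) = 205/38
Fair fee = E[payout] = 205/38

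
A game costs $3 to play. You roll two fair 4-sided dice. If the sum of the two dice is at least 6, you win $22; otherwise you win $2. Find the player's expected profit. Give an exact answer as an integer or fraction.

13/2 dollars

E[payout] = (5/8)·2 + (3/8)·22 = 19/2
Expected profit = 19/2 − 3 = 13/2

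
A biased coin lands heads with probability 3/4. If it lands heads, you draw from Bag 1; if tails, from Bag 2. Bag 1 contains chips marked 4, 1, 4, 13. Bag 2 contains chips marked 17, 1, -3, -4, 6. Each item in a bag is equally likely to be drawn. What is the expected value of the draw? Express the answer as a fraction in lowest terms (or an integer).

E[X | Bag 1] = (4 + 1 + 4 + 13)/4 = 11/2
E[X | Bag 2] = (17 + 1 − 3 − 4 + 6)/5 = 17/5
E[X] = (3/4)·11/2 + (1/4)·17/5 = 199/40

199/40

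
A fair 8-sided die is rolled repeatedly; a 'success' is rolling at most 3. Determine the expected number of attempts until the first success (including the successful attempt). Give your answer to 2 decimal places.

2.67

For a geometric distribution, E[trials] = 1/p = 1/(3/8) = 8/3.
≈ 2.67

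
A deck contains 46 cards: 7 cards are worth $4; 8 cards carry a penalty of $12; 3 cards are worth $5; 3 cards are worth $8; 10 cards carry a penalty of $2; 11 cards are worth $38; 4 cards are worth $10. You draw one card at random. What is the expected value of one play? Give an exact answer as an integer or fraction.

E[payout] = (7/46)·4 + (8/46)·(-12) + (3/46)·5 + (3/46)·8 + (10/46)·(-2) + (11/46)·38 + (4/46)·10 = 409/46

409/46 dollars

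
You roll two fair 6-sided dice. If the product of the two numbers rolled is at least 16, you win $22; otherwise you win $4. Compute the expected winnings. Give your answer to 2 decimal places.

$9.50

E[payout] = (25/36)·4 + (11/36)·22 = 19/2
≈ $9.50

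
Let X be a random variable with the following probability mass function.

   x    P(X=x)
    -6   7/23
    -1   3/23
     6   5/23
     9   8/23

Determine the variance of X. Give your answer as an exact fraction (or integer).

E[X] = (7/23)·(-6) + (3/23)·(-1) + (5/23)·6 + (8/23)·9 = 57/23
E[X²] = (7/23)·36 + (3/23)·1 + (5/23)·36 + (8/23)·81 = 1083/23
Var(X) = 1083/23 − (57/23)² = 21660/529

21660/529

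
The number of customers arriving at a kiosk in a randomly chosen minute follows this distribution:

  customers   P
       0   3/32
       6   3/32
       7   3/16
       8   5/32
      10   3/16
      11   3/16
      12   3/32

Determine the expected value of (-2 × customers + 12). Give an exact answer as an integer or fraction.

-35/8

E[-2x+12] = (3/32)·12 + (3/32)·0 + (3/16)·(-2) + (5/32)·(-4) + (3/16)·(-8) + (3/16)·(-10) + (3/32)·(-12)
     = -35/8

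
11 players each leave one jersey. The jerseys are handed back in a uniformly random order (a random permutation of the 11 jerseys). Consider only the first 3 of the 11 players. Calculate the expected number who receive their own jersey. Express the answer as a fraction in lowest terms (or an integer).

Let Xᵢ = 1 if person i gets their own jersey. For each i, P(Xᵢ=1) = 1/11.
By linearity of expectation, E[X₁+…+X_3] = 3·(1/11) = 3/11.

3/11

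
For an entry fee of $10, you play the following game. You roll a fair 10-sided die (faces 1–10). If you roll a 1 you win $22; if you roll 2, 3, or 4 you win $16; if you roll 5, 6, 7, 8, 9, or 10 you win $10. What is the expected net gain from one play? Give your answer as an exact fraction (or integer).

E[payout] = (3/5)·10 + (3/10)·16 + (1/10)·22 = 13
Expected profit = 13 − 10 = 3

$3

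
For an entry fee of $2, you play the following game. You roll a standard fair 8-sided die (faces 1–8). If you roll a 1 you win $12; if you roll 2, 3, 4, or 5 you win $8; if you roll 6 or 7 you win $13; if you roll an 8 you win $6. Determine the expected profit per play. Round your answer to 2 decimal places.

$7.50

E[payout] = (1/8)·6 + (1/2)·8 + (1/8)·12 + (1/4)·13 = 19/2
Expected profit = 19/2 − 2 = 15/2 ≈ $7.50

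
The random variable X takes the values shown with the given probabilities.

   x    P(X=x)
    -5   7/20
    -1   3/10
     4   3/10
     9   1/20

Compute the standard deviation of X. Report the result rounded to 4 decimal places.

E[X] = -2/5, E[X²] = 179/10
Var(X) = E[X²] − (E[X])² = 179/10 − 4/25 = 887/50
SD(X) = √(887/50) ≈ 4.2119

4.2119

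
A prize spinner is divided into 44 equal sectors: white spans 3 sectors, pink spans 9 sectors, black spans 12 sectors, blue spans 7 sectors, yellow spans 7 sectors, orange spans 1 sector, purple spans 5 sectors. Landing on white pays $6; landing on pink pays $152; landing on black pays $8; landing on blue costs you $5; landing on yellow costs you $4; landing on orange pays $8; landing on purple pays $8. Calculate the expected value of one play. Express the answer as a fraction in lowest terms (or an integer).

1467/44 dollars

E[payout] = (3/44)·6 + (9/44)·152 + (12/44)·8 + (7/44)·(-5) + (7/44)·(-4) + (1/44)·8 + (5/44)·8 = 1467/44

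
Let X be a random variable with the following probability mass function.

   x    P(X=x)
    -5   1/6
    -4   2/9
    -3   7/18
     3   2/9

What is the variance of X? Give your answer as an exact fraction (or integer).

671/81

E[X] = (1/6)·(-5) + (2/9)·(-4) + (7/18)·(-3) + (2/9)·3 = -20/9
E[X²] = (1/6)·25 + (2/9)·16 + (7/18)·9 + (2/9)·9 = 119/9
Var(X) = 119/9 − (-20/9)² = 671/81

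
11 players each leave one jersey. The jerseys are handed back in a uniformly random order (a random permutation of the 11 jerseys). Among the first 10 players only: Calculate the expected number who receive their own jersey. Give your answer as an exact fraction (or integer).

Let Xᵢ = 1 if person i gets their own jersey. For each i, P(Xᵢ=1) = 1/11.
By linearity of expectation, E[X₁+…+X_10] = 10·(1/11) = 10/11.

10/11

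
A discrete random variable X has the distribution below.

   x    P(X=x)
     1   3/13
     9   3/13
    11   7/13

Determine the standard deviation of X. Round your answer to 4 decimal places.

E[X] = 107/13, E[X²] = 1093/13
Var(X) = E[X²] − (E[X])² = 1093/13 − 11449/169 = 2760/169
SD(X) = √(2760/169) ≈ 4.0412

4.0412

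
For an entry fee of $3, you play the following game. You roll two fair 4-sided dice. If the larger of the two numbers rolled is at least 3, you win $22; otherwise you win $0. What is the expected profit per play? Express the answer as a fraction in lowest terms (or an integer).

27/2 dollars

E[payout] = (1/4)·0 + (3/4)·22 = 33/2
Expected profit = 33/2 − 3 = 27/2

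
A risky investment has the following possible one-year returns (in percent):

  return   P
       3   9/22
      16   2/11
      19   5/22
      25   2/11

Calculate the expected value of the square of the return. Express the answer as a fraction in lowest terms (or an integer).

E[X²] = (9/22)·9 + (2/11)·256 + (5/22)·361 + (2/11)·625
     = 2705/11

2705/11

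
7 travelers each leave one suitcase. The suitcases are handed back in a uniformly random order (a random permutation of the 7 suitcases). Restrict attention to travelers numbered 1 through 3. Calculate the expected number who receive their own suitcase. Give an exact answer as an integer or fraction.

3/7

Let Xᵢ = 1 if person i gets their own suitcase. For each i, P(Xᵢ=1) = 1/7.
By linearity of expectation, E[X₁+…+X_3] = 3·(1/7) = 3/7.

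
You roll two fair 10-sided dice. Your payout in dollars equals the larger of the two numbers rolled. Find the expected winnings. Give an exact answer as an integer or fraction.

143/20 dollars

Distribution of the larger of the two numbers rolled: 1 w.p. 1/100, 2 w.p. 3/100, 3 w.p. 1/20, 4 w.p. 7/100, 5 w.p. 9/100, 6 w.p. 11/100, …
E[payout] = (1/100)·1 + (3/100)·2 + (1/20)·3 + (7/100)·4 + (9/100)·5 + (11/100)·6 + (13/100)·7 + (3/20)·8 + (17/100)·9 + (19/100)·10 = 143/20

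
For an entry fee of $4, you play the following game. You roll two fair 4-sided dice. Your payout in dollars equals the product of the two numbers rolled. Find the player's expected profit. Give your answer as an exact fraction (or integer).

Distribution of the product of the two numbers rolled: 1 w.p. 1/16, 2 w.p. 1/8, 3 w.p. 1/8, 4 w.p. 3/16, 6 w.p. 1/8, 8 w.p. 1/8, …
E[payout] = (1/16)·1 + (1/8)·2 + (1/8)·3 + (3/16)·4 + (1/8)·6 + (1/8)·8 + (1/16)·9 + (1/8)·12 + (1/16)·16 = 25/4
Expected profit = 25/4 − 4 = 9/4

9/4 dollars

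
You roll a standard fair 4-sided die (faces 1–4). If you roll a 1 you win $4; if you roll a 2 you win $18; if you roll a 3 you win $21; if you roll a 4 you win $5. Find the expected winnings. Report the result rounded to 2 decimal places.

$12.00

E[payout] = (1/4)·4 + (1/4)·5 + (1/4)·18 + (1/4)·21 = 12
≈ $12.00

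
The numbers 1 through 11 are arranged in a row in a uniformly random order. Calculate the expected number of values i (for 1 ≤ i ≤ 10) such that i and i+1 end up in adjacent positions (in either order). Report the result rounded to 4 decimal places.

For each i ∈ {1,…,10}, let Xᵢ = 1 if i and i+1 are adjacent. P(Xᵢ=1) = 2·(11−1)!/11! = 2/11.
By linearity, E[ΣXᵢ] = (10)·(2/11) = 20/11.
≈ 1.8182

1.8182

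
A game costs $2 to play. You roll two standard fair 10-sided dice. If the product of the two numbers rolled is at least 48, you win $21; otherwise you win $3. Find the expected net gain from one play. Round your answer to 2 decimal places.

$5.32

E[payout] = (19/25)·3 + (6/25)·21 = 183/25
Expected profit = 183/25 − 2 = 133/25 ≈ $5.32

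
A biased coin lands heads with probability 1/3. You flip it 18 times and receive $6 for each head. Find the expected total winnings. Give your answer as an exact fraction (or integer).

$36

E[#heads] = 18·1/3 = 6 (linearity over flips).
E[winnings] = 6·6 = 36.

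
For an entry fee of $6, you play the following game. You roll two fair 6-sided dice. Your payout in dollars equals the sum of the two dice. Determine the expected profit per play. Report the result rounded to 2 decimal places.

$1.00

Distribution of the sum of the two dice: 2 w.p. 1/36, 3 w.p. 1/18, 4 w.p. 1/12, 5 w.p. 1/9, 6 w.p. 5/36, 7 w.p. 1/6, …
E[payout] = (1/36)·2 + (1/18)·3 + (1/12)·4 + (1/9)·5 + (5/36)·6 + (1/6)·7 + (5/36)·8 + (1/9)·9 + (1/12)·10 + (1/18)·11 + (1/36)·12 = 7
Expected profit = 7 − 6 = 1 ≈ $1.00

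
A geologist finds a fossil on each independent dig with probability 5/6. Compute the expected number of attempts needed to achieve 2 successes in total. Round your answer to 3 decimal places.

2.400

By linearity (sum of 2 independent geometric waits), E[trials] = 2/p = 2/(5/6) = 12/5.
≈ 2.400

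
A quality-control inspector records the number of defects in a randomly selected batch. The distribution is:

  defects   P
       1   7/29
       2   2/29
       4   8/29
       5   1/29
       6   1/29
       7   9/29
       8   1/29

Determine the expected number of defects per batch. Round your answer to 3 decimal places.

4.310

E[X] = (7/29)·1 + (2/29)·2 + (8/29)·4 + (1/29)·5 + (1/29)·6 + (9/29)·7 + (1/29)·8
     = 125/29 ≈ 4.310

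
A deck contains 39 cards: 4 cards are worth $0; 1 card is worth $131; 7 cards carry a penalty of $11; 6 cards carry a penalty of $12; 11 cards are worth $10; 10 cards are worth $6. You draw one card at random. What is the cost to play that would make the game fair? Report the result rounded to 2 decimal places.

E[payout] = (4/39)·0 + (1/39)·131 + (7/39)·(-11) + (6/39)·(-12) + (11/39)·10 + (10/39)·6 = 152/39
Fair fee = E[payout] = 152/39 ≈ $3.90

$3.90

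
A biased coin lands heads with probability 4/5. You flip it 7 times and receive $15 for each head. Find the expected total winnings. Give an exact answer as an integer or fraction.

E[#heads] = 7·4/5 = 28/5 (linearity over flips).
E[winnings] = 15·28/5 = 84.

$84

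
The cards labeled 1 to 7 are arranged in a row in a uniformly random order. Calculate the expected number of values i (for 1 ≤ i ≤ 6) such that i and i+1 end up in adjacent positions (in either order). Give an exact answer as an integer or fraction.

12/7

For each i ∈ {1,…,6}, let Xᵢ = 1 if i and i+1 are adjacent. P(Xᵢ=1) = 2·(7−1)!/7! = 2/7.
By linearity, E[ΣXᵢ] = (6)·(2/7) = 12/7.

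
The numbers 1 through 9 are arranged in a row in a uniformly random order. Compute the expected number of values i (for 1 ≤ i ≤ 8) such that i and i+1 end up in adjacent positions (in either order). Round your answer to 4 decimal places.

For each i ∈ {1,…,8}, let Xᵢ = 1 if i and i+1 are adjacent. P(Xᵢ=1) = 2·(9−1)!/9! = 2/9.
By linearity, E[ΣXᵢ] = (8)·(2/9) = 16/9.
≈ 1.7778

1.7778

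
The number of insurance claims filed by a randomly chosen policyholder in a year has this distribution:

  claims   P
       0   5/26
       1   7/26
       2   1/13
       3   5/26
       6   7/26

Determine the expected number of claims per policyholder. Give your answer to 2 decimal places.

E[X] = (5/26)·0 + (7/26)·1 + (1/13)·2 + (5/26)·3 + (7/26)·6
     = 34/13 ≈ 2.62

2.62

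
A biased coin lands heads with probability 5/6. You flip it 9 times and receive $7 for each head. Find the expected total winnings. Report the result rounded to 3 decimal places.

$52.500

E[#heads] = 9·5/6 = 15/2 (linearity over flips).
E[winnings] = 7·15/2 = 105/2.
≈ 52.500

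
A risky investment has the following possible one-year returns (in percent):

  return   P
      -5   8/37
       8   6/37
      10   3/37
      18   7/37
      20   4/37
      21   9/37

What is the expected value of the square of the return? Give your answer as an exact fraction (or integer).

8721/37

E[X²] = (8/37)·25 + (6/37)·64 + (3/37)·100 + (7/37)·324 + (4/37)·400 + (9/37)·441
     = 8721/37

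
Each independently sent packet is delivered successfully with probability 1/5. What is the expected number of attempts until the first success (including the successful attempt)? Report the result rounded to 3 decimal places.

5.000

For a geometric distribution, E[trials] = 1/p = 1/(1/5) = 5.
≈ 5.000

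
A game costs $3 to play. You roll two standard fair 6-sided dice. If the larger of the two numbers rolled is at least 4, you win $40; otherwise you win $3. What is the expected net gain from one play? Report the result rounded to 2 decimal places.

$27.75

E[payout] = (1/4)·3 + (3/4)·40 = 123/4
Expected profit = 123/4 − 3 = 111/4 ≈ $27.75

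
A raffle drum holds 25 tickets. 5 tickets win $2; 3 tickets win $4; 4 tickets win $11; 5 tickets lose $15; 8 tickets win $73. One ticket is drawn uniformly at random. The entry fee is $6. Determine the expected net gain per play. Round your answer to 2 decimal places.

$17.00

E[payout] = (5/25)·2 + (3/25)·4 + (4/25)·11 + (5/25)·(-15) + (8/25)·73 = 23
Expected profit = 23 − 6 = 17 ≈ $17.00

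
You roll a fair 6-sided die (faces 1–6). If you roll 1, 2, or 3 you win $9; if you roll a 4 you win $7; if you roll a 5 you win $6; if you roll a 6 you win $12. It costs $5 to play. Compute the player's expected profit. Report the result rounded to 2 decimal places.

E[payout] = (1/6)·6 + (1/6)·7 + (1/2)·9 + (1/6)·12 = 26/3
Expected profit = 26/3 − 5 = 11/3 ≈ $3.67

$3.67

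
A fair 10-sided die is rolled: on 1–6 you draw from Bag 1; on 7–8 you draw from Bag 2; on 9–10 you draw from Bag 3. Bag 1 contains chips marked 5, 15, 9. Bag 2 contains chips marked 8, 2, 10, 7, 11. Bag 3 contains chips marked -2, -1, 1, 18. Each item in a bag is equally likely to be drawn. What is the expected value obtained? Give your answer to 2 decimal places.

8.12

E[X | Bag 1] = (5 + 15 + 9)/3 = 29/3
E[X | Bag 2] = (8 + 2 + 10 + 7 + 11)/5 = 38/5
E[X | Bag 3] = (-2 − 1 + 1 + 18)/4 = 4
E[X] = (3/5)·29/3 + (1/5)·38/5 + (1/5)·4 = 203/25 ≈ 8.12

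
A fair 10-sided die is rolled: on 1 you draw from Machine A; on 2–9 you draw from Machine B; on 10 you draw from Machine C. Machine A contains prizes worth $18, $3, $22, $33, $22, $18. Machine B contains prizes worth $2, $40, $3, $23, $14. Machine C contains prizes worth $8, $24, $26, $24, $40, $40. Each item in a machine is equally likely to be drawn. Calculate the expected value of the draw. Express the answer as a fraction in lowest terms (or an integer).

E[X | Machine A] = (18 + 3 + 22 + 33 + 22 + 18)/6 = 58/3
E[X | Machine B] = (2 + 40 + 3 + 23 + 14)/5 = 82/5
E[X | Machine C] = (8 + 24 + 26 + 24 + 40 + 40)/6 = 27
E[X] = (1/10)·58/3 + (4/5)·82/5 + (1/10)·27 = 2663/150

2663/150 dollars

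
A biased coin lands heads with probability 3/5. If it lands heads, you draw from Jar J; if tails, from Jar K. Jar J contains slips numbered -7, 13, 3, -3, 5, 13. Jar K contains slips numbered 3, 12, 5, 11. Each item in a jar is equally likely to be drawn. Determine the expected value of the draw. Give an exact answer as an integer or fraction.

11/2

E[X | Jar J] = (-7 + 13 + 3 − 3 + 5 + 13)/6 = 4
E[X | Jar K] = (3 + 12 + 5 + 11)/4 = 31/4
E[X] = (3/5)·4 + (2/5)·31/4 = 11/2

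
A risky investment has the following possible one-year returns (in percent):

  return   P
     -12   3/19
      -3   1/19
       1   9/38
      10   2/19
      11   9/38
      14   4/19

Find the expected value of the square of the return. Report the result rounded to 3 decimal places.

E[X²] = (3/19)·144 + (1/19)·9 + (9/38)·1 + (2/19)·100 + (9/38)·121 + (4/19)·196
     = 1974/19 ≈ 103.895

103.895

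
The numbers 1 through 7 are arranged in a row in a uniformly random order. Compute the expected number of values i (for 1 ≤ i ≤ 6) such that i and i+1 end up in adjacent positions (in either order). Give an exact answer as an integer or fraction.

For each i ∈ {1,…,6}, let Xᵢ = 1 if i and i+1 are adjacent. P(Xᵢ=1) = 2·(7−1)!/7! = 2/7.
By linearity, E[ΣXᵢ] = (6)·(2/7) = 12/7.

12/7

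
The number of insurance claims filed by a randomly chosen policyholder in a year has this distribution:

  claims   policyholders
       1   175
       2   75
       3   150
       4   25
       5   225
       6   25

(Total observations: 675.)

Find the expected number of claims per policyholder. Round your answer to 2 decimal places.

3.19

Total = 675, so P(claims=1) = 175/675, etc.
E[X] = (7/27)·1 + (1/9)·2 + (2/9)·3 + (1/27)·4 + (1/3)·5 + (1/27)·6
     = 86/27 ≈ 3.19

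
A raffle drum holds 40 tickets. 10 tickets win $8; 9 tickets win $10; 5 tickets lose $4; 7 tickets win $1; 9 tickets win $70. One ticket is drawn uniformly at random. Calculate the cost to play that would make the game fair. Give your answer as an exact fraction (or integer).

787/40 dollars

E[payout] = (10/40)·8 + (9/40)·10 + (5/40)·(-4) + (7/40)·1 + (9/40)·70 = 787/40
Fair fee = E[payout] = 787/40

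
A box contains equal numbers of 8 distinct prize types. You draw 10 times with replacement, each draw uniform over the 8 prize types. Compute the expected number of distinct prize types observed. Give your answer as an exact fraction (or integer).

Let Xⱼ=1 if type j appears at least once. P(Xⱼ=1) = 1 − ((8−1)/8)^10 = 791266575/1073741824.
E[#distinct] = 8·791266575/1073741824 = 791266575/134217728.

791266575/134217728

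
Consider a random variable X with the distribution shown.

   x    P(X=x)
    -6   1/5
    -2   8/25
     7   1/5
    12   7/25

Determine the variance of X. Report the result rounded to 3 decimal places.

50.074

E[X] = (1/5)·(-6) + (8/25)·(-2) + (1/5)·7 + (7/25)·12 = 73/25
E[X²] = (1/5)·36 + (8/25)·4 + (1/5)·49 + (7/25)·144 = 293/5
Var(X) = 293/5 − (73/25)² = 31296/625 ≈ 50.074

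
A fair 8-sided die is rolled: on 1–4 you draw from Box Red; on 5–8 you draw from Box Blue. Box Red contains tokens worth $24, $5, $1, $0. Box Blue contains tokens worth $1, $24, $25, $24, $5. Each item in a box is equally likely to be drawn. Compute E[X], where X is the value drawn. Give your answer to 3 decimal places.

E[X | Box Red] = (24 + 5 + 1 + 0)/4 = 15/2
E[X | Box Blue] = (1 + 24 + 25 + 24 + 5)/5 = 79/5
E[X] = (1/2)·15/2 + (1/2)·79/5 = 233/20 ≈ 11.650

$11.650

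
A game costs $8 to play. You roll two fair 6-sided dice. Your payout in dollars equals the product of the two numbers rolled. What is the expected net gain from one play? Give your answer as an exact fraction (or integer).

17/4 dollars

Distribution of the product of the two numbers rolled: 1 w.p. 1/36, 2 w.p. 1/18, 3 w.p. 1/18, 4 w.p. 1/12, 5 w.p. 1/18, 6 w.p. 1/9, …
E[payout] = (1/36)·1 + (1/18)·2 + (1/18)·3 + (1/12)·4 + (1/18)·5 + (1/9)·6 + (1/18)·8 + (1/36)·9 + (1/18)·10 + (1/9)·12 + (1/18)·15 + (1/36)·16 + (1/18)·18 + (1/18)·20 + (1/18)·24 + (1/36)·25 + (1/18)·30 + (1/36)·36 = 49/4
Expected profit = 49/4 − 8 = 17/4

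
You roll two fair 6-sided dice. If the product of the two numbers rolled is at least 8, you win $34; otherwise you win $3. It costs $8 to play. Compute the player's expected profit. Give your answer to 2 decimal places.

$13.94

E[payout] = (7/18)·3 + (11/18)·34 = 395/18
Expected profit = 395/18 − 8 = 251/18 ≈ $13.94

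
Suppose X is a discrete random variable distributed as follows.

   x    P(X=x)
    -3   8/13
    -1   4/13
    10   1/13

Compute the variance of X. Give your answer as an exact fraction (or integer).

1964/169

E[X] = (8/13)·(-3) + (4/13)·(-1) + (1/13)·10 = -18/13
E[X²] = (8/13)·9 + (4/13)·1 + (1/13)·100 = 176/13
Var(X) = 176/13 − (-18/13)² = 1964/169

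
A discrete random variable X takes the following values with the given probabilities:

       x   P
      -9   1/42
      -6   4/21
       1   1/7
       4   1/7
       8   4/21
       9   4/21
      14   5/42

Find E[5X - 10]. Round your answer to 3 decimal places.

E[5x-10] = (1/42)·(-55) + (4/21)·(-40) + (1/7)·(-5) + (1/7)·10 + (4/21)·30 + (4/21)·35 + (5/42)·60
     = 475/42 ≈ 11.310

11.310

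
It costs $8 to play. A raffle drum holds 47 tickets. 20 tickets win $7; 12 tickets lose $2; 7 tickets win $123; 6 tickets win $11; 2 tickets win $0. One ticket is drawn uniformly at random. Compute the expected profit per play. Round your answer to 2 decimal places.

E[payout] = (20/47)·7 + (12/47)·(-2) + (7/47)·123 + (6/47)·11 + (2/47)·0 = 1043/47
Expected profit = 1043/47 − 8 = 667/47 ≈ $14.19

$14.19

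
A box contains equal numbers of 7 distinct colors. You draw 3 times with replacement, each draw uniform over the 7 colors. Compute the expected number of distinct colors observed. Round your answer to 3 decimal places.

Let Xⱼ=1 if type j appears at least once. P(Xⱼ=1) = 1 − ((7−1)/7)^3 = 127/343.
E[#distinct] = 7·127/343 = 127/49.
≈ 2.592

2.592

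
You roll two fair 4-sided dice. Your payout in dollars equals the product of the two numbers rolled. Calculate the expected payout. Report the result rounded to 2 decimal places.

$6.25

Distribution of the product of the two numbers rolled: 1 w.p. 1/16, 2 w.p. 1/8, 3 w.p. 1/8, 4 w.p. 3/16, 6 w.p. 1/8, 8 w.p. 1/8, …
E[payout] = (1/16)·1 + (1/8)·2 + (1/8)·3 + (3/16)·4 + (1/8)·6 + (1/8)·8 + (1/16)·9 + (1/8)·12 + (1/16)·16 = 25/4
≈ $6.25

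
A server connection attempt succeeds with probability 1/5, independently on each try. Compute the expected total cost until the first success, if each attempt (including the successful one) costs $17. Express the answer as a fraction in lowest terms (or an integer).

E[#attempts] = 1/p = 5; E[cost] = 17·5 = 85.

$85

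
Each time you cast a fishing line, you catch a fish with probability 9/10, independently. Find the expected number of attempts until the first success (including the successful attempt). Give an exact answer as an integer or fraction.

For a geometric distribution, E[trials] = 1/p = 1/(9/10) = 10/9.

10/9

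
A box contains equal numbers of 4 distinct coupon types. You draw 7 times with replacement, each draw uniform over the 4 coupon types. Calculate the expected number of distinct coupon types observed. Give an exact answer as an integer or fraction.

Let Xⱼ=1 if type j appears at least once. P(Xⱼ=1) = 1 − ((4−1)/4)^7 = 14197/16384.
E[#distinct] = 4·14197/16384 = 14197/4096.

14197/4096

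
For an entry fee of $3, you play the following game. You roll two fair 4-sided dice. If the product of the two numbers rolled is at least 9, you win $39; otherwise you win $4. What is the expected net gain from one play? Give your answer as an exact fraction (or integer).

39/4 dollars

E[payout] = (3/4)·4 + (1/4)·39 = 51/4
Expected profit = 51/4 − 3 = 39/4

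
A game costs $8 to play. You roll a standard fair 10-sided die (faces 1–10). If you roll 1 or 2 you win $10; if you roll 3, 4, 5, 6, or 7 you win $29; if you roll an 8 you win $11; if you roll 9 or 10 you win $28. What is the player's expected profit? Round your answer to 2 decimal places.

$15.20

E[payout] = (1/5)·10 + (1/10)·11 + (1/5)·28 + (1/2)·29 = 116/5
Expected profit = 116/5 − 8 = 76/5 ≈ $15.20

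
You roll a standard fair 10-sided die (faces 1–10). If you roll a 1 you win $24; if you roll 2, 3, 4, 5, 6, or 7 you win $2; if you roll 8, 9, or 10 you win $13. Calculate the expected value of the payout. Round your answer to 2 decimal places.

$7.50

E[payout] = (3/5)·2 + (3/10)·13 + (1/10)·24 = 15/2
≈ $7.50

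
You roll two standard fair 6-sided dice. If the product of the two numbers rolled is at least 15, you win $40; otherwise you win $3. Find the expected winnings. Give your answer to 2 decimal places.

$16.36

E[payout] = (23/36)·3 + (13/36)·40 = 589/36
≈ $16.36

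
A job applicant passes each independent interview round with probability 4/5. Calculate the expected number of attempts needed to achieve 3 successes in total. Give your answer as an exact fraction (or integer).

15/4

By linearity (sum of 3 independent geometric waits), E[trials] = 3/p = 3/(4/5) = 15/4.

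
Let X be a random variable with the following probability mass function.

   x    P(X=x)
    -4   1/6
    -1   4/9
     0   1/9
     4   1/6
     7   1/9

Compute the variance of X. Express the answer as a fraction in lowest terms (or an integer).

E[X] = (1/6)·(-4) + (4/9)·(-1) + (1/9)·0 + (1/6)·4 + (1/9)·7 = 1/3
E[X²] = (1/6)·16 + (4/9)·1 + (1/9)·0 + (1/6)·16 + (1/9)·49 = 101/9
Var(X) = 101/9 − (1/3)² = 100/9

100/9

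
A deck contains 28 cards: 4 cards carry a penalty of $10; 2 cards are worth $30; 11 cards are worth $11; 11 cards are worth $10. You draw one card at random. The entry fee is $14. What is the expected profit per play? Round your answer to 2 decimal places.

-$5.04

E[payout] = (4/28)·(-10) + (2/28)·30 + (11/28)·11 + (11/28)·10 = 251/28
Expected profit = 251/28 − 14 = -141/28 ≈ -$5.04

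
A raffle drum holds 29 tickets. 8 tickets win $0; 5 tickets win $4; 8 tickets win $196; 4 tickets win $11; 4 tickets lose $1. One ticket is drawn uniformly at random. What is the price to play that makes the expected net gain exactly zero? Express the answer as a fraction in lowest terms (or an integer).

1628/29 dollars

E[payout] = (8/29)·0 + (5/29)·4 + (8/29)·196 + (4/29)·11 + (4/29)·(-1) = 1628/29
Fair fee = E[payout] = 1628/29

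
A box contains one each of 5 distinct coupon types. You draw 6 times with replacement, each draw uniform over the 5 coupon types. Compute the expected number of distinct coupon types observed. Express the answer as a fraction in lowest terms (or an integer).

Let Xⱼ=1 if type j appears at least once. P(Xⱼ=1) = 1 − ((5−1)/5)^6 = 11529/15625.
E[#distinct] = 5·11529/15625 = 11529/3125.

11529/3125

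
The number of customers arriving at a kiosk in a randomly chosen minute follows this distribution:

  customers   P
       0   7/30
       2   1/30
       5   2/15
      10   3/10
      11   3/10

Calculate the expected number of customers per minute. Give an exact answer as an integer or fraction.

E[X] = (7/30)·0 + (1/30)·2 + (2/15)·5 + (3/10)·10 + (3/10)·11
     = 211/30

211/30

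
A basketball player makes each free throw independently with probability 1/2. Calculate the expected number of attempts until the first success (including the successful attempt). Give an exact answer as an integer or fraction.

For a geometric distribution, E[trials] = 1/p = 1/(1/2) = 2.

2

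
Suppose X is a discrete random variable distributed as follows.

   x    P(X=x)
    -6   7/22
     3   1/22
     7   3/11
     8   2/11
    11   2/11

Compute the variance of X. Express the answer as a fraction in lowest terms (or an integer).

E[X] = (7/22)·(-6) + (1/22)·3 + (3/11)·7 + (2/11)·8 + (2/11)·11 = 79/22
E[X²] = (7/22)·36 + (1/22)·9 + (3/11)·49 + (2/11)·64 + (2/11)·121 = 1295/22
Var(X) = 1295/22 − (79/22)² = 22249/484

22249/484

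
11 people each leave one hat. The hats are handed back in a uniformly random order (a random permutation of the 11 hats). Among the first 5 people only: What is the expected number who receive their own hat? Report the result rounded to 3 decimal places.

0.455

Let Xᵢ = 1 if person i gets their own hat. For each i, P(Xᵢ=1) = 1/11.
By linearity of expectation, E[X₁+…+X_5] = 5·(1/11) = 5/11.
≈ 0.455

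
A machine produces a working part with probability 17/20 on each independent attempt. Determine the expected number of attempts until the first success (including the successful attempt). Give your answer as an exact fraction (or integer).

20/17

For a geometric distribution, E[trials] = 1/p = 1/(17/20) = 20/17.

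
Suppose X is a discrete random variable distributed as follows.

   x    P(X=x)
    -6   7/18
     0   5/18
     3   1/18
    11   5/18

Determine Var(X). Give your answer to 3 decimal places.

47.321

E[X] = (7/18)·(-6) + (5/18)·0 + (1/18)·3 + (5/18)·11 = 8/9
E[X²] = (7/18)·36 + (5/18)·0 + (1/18)·9 + (5/18)·121 = 433/9
Var(X) = 433/9 − (8/9)² = 3833/81 ≈ 47.321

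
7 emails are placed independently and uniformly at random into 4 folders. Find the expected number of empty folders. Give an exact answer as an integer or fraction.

Let Xⱼ=1 if folder j is empty. P(Xⱼ=1) = ((4-1)/4)^7 = 2187/16384.
By linearity, E[#empty] = 4·2187/16384 = 2187/4096.

2187/4096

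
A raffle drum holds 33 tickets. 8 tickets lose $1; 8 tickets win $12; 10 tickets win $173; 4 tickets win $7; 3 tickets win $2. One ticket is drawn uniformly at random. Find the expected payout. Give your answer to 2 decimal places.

E[payout] = (8/33)·(-1) + (8/33)·12 + (10/33)·173 + (4/33)·7 + (3/33)·2 = 1852/33
≈ $56.12

$56.12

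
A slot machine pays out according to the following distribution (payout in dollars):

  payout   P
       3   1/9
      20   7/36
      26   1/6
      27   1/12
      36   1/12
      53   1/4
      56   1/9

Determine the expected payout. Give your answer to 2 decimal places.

$33.28

E[X] = (1/9)·3 + (7/36)·20 + (1/6)·26 + (1/12)·27 + (1/12)·36 + (1/4)·53 + (1/9)·56
     = 599/18 ≈ 33.28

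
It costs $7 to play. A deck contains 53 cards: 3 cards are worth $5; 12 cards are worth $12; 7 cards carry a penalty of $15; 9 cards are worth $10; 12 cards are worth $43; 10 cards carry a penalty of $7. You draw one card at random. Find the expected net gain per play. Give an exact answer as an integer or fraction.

219/53 dollars

E[payout] = (3/53)·5 + (12/53)·12 + (7/53)·(-15) + (9/53)·10 + (12/53)·43 + (10/53)·(-7) = 590/53
Expected profit = 590/53 − 7 = 219/53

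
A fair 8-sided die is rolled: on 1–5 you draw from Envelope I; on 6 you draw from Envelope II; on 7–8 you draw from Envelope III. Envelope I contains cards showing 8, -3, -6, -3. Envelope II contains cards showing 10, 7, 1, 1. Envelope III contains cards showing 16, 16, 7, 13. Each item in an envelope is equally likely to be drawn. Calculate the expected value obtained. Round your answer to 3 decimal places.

3.219

E[X | Envelope I] = (8 − 3 − 6 − 3)/4 = -1
E[X | Envelope II] = (10 + 7 + 1 + 1)/4 = 19/4
E[X | Envelope III] = (16 + 16 + 7 + 13)/4 = 13
E[X] = (5/8)·(-1) + (1/8)·19/4 + (1/4)·13 = 103/32 ≈ 3.219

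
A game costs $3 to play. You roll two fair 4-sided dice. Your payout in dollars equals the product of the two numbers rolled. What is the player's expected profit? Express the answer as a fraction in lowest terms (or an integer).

Distribution of the product of the two numbers rolled: 1 w.p. 1/16, 2 w.p. 1/8, 3 w.p. 1/8, 4 w.p. 3/16, 6 w.p. 1/8, 8 w.p. 1/8, …
E[payout] = (1/16)·1 + (1/8)·2 + (1/8)·3 + (3/16)·4 + (1/8)·6 + (1/8)·8 + (1/16)·9 + (1/8)·12 + (1/16)·16 = 25/4
Expected profit = 25/4 − 3 = 13/4

13/4 dollars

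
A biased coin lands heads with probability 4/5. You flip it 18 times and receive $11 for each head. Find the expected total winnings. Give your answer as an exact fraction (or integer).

792/5 dollars

E[#heads] = 18·4/5 = 72/5 (linearity over flips).
E[winnings] = 11·72/5 = 792/5.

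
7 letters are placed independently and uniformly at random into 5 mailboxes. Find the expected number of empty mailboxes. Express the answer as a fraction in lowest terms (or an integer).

16384/15625

Let Xⱼ=1 if mailbox j is empty. P(Xⱼ=1) = ((5-1)/5)^7 = 16384/78125.
By linearity, E[#empty] = 5·16384/78125 = 16384/15625.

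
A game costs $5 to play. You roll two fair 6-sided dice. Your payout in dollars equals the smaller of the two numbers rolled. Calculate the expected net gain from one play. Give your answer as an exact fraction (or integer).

-89/36 dollars

Distribution of the smaller of the two numbers rolled: 1 w.p. 11/36, 2 w.p. 1/4, 3 w.p. 7/36, 4 w.p. 5/36, 5 w.p. 1/12, 6 w.p. 1/36
E[payout] = (11/36)·1 + (1/4)·2 + (7/36)·3 + (5/36)·4 + (1/12)·5 + (1/36)·6 = 91/36
Expected profit = 91/36 − 5 = -89/36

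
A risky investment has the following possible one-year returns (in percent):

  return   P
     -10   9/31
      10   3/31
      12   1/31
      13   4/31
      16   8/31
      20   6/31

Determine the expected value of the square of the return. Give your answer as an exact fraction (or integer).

6468/31

E[X²] = (9/31)·100 + (3/31)·100 + (1/31)·144 + (4/31)·169 + (8/31)·256 + (6/31)·400
     = 6468/31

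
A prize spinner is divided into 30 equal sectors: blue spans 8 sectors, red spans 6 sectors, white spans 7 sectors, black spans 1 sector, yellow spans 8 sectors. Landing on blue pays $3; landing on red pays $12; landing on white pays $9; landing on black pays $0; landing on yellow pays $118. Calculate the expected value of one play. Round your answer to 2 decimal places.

$36.77

E[payout] = (8/30)·3 + (6/30)·12 + (7/30)·9 + (1/30)·0 + (8/30)·118 = 1103/30
≈ $36.77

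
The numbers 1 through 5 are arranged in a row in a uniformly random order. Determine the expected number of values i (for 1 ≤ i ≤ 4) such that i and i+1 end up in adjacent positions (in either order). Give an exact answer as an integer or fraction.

8/5

For each i ∈ {1,…,4}, let Xᵢ = 1 if i and i+1 are adjacent. P(Xᵢ=1) = 2·(5−1)!/5! = 2/5.
By linearity, E[ΣXᵢ] = (4)·(2/5) = 8/5.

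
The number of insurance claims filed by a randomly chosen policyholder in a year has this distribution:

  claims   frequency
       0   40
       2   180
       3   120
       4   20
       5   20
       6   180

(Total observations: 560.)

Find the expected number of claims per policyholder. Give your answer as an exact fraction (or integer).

Total = 560, so P(claims=0) = 40/560, etc.
E[X] = (1/14)·0 + (9/28)·2 + (3/14)·3 + (1/28)·4 + (1/28)·5 + (9/28)·6
     = 99/28

99/28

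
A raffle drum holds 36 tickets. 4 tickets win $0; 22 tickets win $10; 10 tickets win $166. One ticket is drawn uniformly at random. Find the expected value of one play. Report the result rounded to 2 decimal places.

E[payout] = (4/36)·0 + (22/36)·10 + (10/36)·166 = 470/9
≈ $52.22

$52.22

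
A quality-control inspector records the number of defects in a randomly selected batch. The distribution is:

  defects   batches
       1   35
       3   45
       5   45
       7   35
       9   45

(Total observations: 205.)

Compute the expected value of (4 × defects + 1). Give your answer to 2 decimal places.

Total = 205, so P(defects=1) = 35/205, etc.
E[4x+1] = (7/41)·5 + (9/41)·13 + (9/41)·21 + (7/41)·29 + (9/41)·37
     = 877/41 ≈ 21.39

21.39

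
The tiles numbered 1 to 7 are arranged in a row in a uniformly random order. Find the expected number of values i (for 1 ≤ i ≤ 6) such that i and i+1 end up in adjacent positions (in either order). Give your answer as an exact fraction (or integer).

For each i ∈ {1,…,6}, let Xᵢ = 1 if i and i+1 are adjacent. P(Xᵢ=1) = 2·(7−1)!/7! = 2/7.
By linearity, E[ΣXᵢ] = (6)·(2/7) = 12/7.

12/7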